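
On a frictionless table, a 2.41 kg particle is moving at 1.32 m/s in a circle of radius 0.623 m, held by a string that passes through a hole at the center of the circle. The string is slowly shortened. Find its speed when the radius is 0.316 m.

The only horizontal force on the mass is along the cord (radial), so it exerts no torque about the hole and angular momentum m v r is conserved.
v₂ = v₁ r₁ / r₂ = (1.32)(0.623) / (0.316) = 2.602 m/s.

v₂ ≈ 2.60 m/s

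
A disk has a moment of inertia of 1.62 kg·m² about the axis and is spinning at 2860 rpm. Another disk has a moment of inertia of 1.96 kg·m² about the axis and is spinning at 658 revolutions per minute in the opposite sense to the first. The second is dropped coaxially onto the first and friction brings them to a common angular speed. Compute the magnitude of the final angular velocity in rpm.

|ω_f| ≈ 934 rpm

No external torque acts about the common axis, so total angular momentum is conserved.
Taking A's sense as positive: L = (1.620)(2860) − (1.960)(658) = 3344 kg·m²·rpm.
Combined I = 1.620 + 1.960 = 3.580 kg·m².
ω_f = L / I = 3344 / 3.580 = 933.9 rpm.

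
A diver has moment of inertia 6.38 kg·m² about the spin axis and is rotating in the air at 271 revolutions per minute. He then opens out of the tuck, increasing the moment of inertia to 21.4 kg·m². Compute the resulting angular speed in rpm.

ω₂ ≈ 80.8 rpm

Angular momentum about the spin axis is conserved since the torque about it is zero.
ω₂ = I₁ω₁ / I₂ = (6.380)(271 rpm) / (21.40) = 80.79 rpm.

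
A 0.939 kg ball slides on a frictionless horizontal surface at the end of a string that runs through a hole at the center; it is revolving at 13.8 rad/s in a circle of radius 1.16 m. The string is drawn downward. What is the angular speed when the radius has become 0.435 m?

The constraining force is radial, so m r² ω about the center is conserved.
ω₂ = ω₁ (r₁/r₂)² = (13.8)(1.16/0.435)² = 98.13 rad/s.

ω₂ ≈ 98.1 rad/s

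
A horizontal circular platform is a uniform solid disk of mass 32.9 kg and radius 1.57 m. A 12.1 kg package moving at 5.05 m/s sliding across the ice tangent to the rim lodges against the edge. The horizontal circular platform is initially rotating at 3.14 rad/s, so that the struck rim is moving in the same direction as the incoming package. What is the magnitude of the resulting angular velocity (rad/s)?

About the central axle the impulsive forces during the collision are internal, so angular momentum about that axis is conserved.
I_p = ½(32.9)(1.57)² = 40.55 kg·m². Taking the sense of the package's angular momentum as positive, L_{package} = m v R = (12.1)(5.05)(1.57) = 95.93 kg·m²/s.
L_i = +I_p ω_p + m v R = +(40.55)(3.14) + 95.93 = 223.3 kg·m²/s.
After sticking, I_f = I_p + m R² = 40.55 + (12.1)(1.57)² = 70.37 kg·m².
ω_f = L_i / I_f = 223.3 / 70.37 = 3.172 rad/s.

|ω_f| ≈ 3.17 rad/s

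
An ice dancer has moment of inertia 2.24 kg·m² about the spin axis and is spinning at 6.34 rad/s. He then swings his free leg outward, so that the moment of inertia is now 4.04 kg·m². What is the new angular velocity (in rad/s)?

No external torque acts about the spin axis, so angular momentum is conserved.
ω₂ = I₁ω₁ / I₂ = (2.240)(6.34 rad/s) / (4.040) = 3.515 rad/s.

ω₂ ≈ 3.52 rad/s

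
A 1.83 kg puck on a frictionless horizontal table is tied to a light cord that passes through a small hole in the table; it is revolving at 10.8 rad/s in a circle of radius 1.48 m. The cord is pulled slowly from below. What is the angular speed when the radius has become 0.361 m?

ω₂ ≈ 182 rad/s

No torque about the axis ⇒ m r₁² ω₁ = m r₂² ω₂.
ω₂ = ω₁ (r₁/r₂)² = (10.8)(1.48/0.361)² = 181.5 rad/s.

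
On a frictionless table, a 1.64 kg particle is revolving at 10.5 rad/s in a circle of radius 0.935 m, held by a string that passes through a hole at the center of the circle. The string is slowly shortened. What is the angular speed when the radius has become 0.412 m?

No torque about the axis ⇒ m r₁² ω₁ = m r₂² ω₂.
ω₂ = ω₁ (r₁/r₂)² = (10.5)(0.935/0.412)² = 54.08 rad/s.

ω₂ ≈ 54.1 rad/s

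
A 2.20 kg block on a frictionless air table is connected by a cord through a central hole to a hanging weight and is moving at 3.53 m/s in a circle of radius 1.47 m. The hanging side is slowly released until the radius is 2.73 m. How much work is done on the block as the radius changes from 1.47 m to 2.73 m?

W ≈ -9.73 J

Central (radial) force ⇒ zero torque about the center ⇒ m v r is constant.
v₂ = v₁ r₁ / r₂ = (3.53)(1.47) / (2.73) = 1.901 m/s.
W = ΔKE = ½m(v₂² − v₁²) = -9.733 J.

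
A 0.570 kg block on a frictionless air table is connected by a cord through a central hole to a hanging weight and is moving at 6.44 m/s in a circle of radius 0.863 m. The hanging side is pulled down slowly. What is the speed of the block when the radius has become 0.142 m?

The only horizontal force on the mass is along the cord (radial), so it exerts no torque about the hole and angular momentum m v r is conserved.
v₂ = v₁ r₁ / r₂ = (6.44)(0.863) / (0.142) = 39.14 m/s.

v₂ ≈ 39.1 m/s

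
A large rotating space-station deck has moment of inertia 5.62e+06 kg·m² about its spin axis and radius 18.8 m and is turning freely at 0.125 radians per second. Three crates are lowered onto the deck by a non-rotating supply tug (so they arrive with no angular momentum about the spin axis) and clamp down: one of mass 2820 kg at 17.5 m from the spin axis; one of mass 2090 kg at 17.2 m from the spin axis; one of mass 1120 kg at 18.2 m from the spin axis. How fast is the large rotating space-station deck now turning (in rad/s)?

No external torque acts about the spin axis; L_before = L_after.
Added inertia Σmr² = (2820)(17.5)² + (2090)(17.2)² + (1120)(18.2)² = 1.853e+06 kg·m²; I_f = 5.620e+06 + 1.853e+06 = 7.473e+06 kg·m².
ω_f = I_p ω_i / I_f = (5.620e+06)(0.125) / 7.473e+06 = 0.09401 rad/s.

ω_f ≈ 0.0940 rad/s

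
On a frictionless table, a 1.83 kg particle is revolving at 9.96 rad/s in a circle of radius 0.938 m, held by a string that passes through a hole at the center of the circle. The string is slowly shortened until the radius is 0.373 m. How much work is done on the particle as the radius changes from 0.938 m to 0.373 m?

The constraining force is radial, so m r² ω about the center is conserved.
ω₂ = ω₁ (r₁/r₂)² = (9.96)(0.938/0.373)² = 62.99 rad/s.
W = ΔKE = ½m(v₂² − v₁²) = 425.2 J.

W ≈ 425 J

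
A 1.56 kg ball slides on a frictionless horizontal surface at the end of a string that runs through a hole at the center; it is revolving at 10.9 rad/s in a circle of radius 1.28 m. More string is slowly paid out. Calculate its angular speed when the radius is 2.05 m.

No torque about the axis ⇒ m r₁² ω₁ = m r₂² ω₂.
ω₂ = ω₁ (r₁/r₂)² = (10.9)(1.28/2.05)² = 4.250 rad/s.

ω₂ ≈ 4.25 rad/s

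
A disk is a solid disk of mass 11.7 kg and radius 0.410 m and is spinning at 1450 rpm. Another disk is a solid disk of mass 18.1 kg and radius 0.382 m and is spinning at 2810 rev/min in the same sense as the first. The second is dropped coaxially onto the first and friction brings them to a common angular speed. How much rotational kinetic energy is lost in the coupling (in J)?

ΔKE lost ≈ 5720 J

No external torque acts about the common axis, so total angular momentum is conserved.
Moments of inertia: I_A = ½(11.7)(0.410)² = 0.9834 kg·m²; I_B = ½(18.1)(0.382)² = 1.321 kg·m².
Taking A's sense as positive: L = (0.9834)(1450) + (1.321)(2810) = 5137 kg·m²·rpm.
Combined I = 0.9834 + 1.321 = 2.304 kg·m².
ω_f = L / I = 5137 / 2.304 = 2230 rpm.
KE_i = ½ΣIω² = 68510 J; KE_f = ½(2.304)(233.5)² = 62800 J.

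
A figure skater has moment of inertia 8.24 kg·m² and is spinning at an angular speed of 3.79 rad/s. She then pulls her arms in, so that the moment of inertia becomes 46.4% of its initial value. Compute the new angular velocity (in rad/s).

With no external torque about the axis, L is conserved: I₁ω₁ = I₂ω₂.
I₂ = 0.464 × 8.24 = 3.823 kg·m².
ω₂ = I₁ω₁ / I₂ = (8.240)(3.79 rad/s) / (3.823) = 8.168 rad/s.

ω₂ ≈ 8.17 rad/s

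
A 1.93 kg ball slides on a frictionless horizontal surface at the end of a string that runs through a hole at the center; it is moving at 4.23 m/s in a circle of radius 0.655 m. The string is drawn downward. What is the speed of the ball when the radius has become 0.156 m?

Central (radial) force ⇒ zero torque about the center ⇒ m v r is constant.
v₂ = v₁ r₁ / r₂ = (4.23)(0.655) / (0.156) = 17.76 m/s.

v₂ ≈ 17.8 m/s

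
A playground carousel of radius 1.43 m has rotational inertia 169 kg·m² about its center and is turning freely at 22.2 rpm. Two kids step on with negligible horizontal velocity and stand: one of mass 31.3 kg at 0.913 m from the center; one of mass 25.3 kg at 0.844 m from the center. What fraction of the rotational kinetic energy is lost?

fraction ≈ 0.207

The added mass arrives with no angular momentum about the center, and any external torque about the center is negligible, so the system's angular momentum is conserved.
Added inertia Σmr² = (31.3)(0.913)² + (25.3)(0.844)² = 44.11 kg·m²; I_f = 169.0 + 44.11 = 213.1 kg·m².
ω_f = I_p ω_i / I_f = (169.0)(22.2) / 213.1 = 17.60 rpm.
KE_i = ½(169.0)(2.325 rad/s)² = 456.7 J; KE_f = ½(213.1)(1.844)² = 362.2 J.
Fraction lost = 0.2070.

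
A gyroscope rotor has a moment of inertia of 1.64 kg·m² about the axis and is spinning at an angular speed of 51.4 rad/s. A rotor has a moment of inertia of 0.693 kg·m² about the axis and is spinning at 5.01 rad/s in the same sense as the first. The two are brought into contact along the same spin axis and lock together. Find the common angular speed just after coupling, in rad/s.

|ω_f| ≈ 37.6 rad/s

No external torque acts about the common axis, so total angular momentum is conserved.
Taking A's sense as positive: L = (1.640)(51.4) + (0.6930)(5.01) = 87.77 kg·m²·rad/s.
Combined I = 1.640 + 0.6930 = 2.333 kg·m².
ω_f = L / I = 87.77 / 2.333 = 37.62 rad/s.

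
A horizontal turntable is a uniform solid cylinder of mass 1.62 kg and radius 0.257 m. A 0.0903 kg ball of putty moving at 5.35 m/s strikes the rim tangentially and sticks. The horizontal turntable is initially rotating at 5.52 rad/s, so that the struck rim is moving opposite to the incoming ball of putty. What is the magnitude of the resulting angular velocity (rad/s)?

|ω_f| ≈ 2.88 rad/s

About the axle the impulsive forces during the collision are internal, so angular momentum about that axis is conserved.
I_p = ½(1.62)(0.257)² = 0.05350 kg·m². Taking the sense of the ball of putty's angular momentum as positive, L_{ball} = m v R = (0.0903)(5.35)(0.257) = 0.1242 kg·m²/s.
L_i = −I_p ω_p + m v R = −(0.05350)(5.52) + 0.1242 = -0.1712 kg·m²/s.
After sticking, I_f = I_p + m R² = 0.05350 + (0.0903)(0.257)² = 0.05946 kg·m².
ω_f = L_i / I_f = -0.1712 / 0.05946 = -2.878 rad/s.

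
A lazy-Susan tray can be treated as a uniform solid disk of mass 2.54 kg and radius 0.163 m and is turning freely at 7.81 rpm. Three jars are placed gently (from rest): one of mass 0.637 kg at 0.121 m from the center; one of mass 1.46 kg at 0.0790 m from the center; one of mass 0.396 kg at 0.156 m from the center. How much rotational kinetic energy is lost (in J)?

No external torque acts about the center; L_before = L_after.
I_p = ½(2.54)(0.163)² = 0.03374 kg·m².
Added inertia Σmr² = (0.637)(0.121)² + (1.46)(0.0790)² + (0.396)(0.156)² = 0.02808 kg·m²; I_f = 0.03374 + 0.02808 = 0.06182 kg·m².
ω_f = I_p ω_i / I_f = (0.03374)(7.81) / 0.06182 = 4.263 rpm.
KE_i = ½(0.03374)(0.8179 rad/s)² = 0.01129 J; KE_f = ½(0.06182)(0.4464)² = 0.006160 J.

energy lost ≈ 0.00513 J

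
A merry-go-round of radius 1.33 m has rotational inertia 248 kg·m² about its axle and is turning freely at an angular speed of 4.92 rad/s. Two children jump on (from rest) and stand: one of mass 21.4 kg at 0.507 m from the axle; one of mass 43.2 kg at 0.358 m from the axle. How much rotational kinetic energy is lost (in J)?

The added mass arrives with no angular momentum about the axle, and any external torque about the axle is negligible, so the system's angular momentum is conserved.
Added inertia Σmr² = (21.4)(0.507)² + (43.2)(0.358)² = 11.04 kg·m²; I_f = 248.0 + 11.04 = 259.0 kg·m².
ω_f = I_p ω_i / I_f = (248.0)(4.92) / 259.0 = 4.710 rad/s.
KE_i = ½(248.0)(4.920 rad/s)² = 3002 J; KE_f = ½(259.0)(4.710)² = 2874 J.

energy lost ≈ 128 J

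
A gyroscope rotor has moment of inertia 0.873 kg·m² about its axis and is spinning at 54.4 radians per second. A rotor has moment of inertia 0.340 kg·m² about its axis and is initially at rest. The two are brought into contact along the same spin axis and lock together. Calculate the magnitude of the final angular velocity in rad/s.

|ω_f| ≈ 39.2 rad/s

No external torque acts about the common axis, so total angular momentum is conserved.
Taking A's sense as positive: L = (0.8730)(54.4) = 47.49 kg·m²·rad/s.
Combined I = 0.8730 + 0.3400 = 1.213 kg·m².
ω_f = L / I = 47.49 / 1.213 = 39.15 rad/s.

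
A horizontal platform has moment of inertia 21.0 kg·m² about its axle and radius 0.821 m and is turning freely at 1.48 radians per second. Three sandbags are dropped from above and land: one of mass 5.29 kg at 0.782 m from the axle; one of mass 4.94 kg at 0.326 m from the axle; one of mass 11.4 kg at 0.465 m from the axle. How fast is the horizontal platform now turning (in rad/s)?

ω_f ≈ 1.14 rad/s

The added mass arrives with no angular momentum about the axle, and any external torque about the axle is negligible, so the system's angular momentum is conserved.
Added inertia Σmr² = (5.29)(0.782)² + (4.94)(0.326)² + (11.4)(0.465)² = 6.225 kg·m²; I_f = 21.00 + 6.225 = 27.22 kg·m².
ω_f = I_p ω_i / I_f = (21.00)(1.48) / 27.22 = 1.142 rad/s.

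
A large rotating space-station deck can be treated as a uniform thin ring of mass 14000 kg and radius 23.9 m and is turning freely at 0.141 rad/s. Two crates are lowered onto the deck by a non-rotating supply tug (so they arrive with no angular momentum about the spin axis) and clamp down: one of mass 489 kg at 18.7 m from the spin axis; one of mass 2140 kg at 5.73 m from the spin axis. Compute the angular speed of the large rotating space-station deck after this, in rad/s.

ω_f ≈ 0.137 rad/s

No external torque acts about the spin axis; L_before = L_after.
I_p = (14000)(23.9)² = 7.997e+06 kg·m².
Added inertia Σmr² = (489)(18.7)² + (2140)(5.73)² = 2.413e+05 kg·m²; I_f = 7.997e+06 + 2.413e+05 = 8.238e+06 kg·m².
ω_f = I_p ω_i / I_f = (7.997e+06)(0.141) / 8.238e+06 = 0.1369 rad/s.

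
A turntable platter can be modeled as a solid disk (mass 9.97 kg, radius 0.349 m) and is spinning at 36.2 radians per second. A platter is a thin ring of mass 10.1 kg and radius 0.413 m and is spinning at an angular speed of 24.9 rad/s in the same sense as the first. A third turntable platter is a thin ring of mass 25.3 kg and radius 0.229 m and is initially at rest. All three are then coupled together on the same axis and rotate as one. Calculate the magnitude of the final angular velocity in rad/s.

The coupling torques are internal; angular momentum about the shared axis is conserved.
Moments of inertia: I_A = ½(9.97)(0.349)² = 0.6072 kg·m²; I_B = (10.1)(0.413)² = 1.723 kg·m²; I_C = (25.3)(0.229)² = 1.327 kg·m².
Taking A's sense as positive: L = (0.6072)(36.2) + (1.723)(24.9) = 64.88 kg·m²·rad/s.
Combined I = 0.6072 + 1.723 + 1.327 = 3.657 kg·m².
ω_f = L / I = 64.88 / 3.657 = 17.74 rad/s.

|ω_f| ≈ 17.7 rad/s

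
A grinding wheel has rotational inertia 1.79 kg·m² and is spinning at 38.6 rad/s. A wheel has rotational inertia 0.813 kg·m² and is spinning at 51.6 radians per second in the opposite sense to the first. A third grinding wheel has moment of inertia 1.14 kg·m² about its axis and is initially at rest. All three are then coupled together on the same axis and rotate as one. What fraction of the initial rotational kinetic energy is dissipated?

No external torque acts about the common axis, so total angular momentum is conserved.
Taking A's sense as positive: L = (1.790)(38.6) − (0.8130)(51.6) = 27.14 kg·m²·rad/s.
Combined I = 1.790 + 0.8130 + 1.140 = 3.743 kg·m².
ω_f = L / I = 27.14 / 3.743 = 7.252 rad/s.
KE_i = ½ΣIω² = 2416 J; KE_f = ½(3.743)(7.252)² = 98.42 J.
Fraction dissipated = (KE_i − KE_f)/KE_i = 0.9593.

fraction ≈ 0.959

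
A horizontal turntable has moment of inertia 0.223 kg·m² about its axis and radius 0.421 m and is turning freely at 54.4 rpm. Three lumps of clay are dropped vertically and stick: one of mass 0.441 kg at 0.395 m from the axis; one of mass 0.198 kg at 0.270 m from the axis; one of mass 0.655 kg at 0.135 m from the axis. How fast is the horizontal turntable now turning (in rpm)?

ω_f ≈ 38.1 rpm

No external torque acts about the axis; L_before = L_after.
Added inertia Σmr² = (0.441)(0.395)² + (0.198)(0.270)² + (0.655)(0.135)² = 0.09518 kg·m²; I_f = 0.2230 + 0.09518 = 0.3182 kg·m².
ω_f = I_p ω_i / I_f = (0.2230)(54.4) / 0.3182 = 38.13 rpm.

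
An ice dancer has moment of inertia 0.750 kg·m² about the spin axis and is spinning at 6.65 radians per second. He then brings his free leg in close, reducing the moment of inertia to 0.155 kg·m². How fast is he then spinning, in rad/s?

Angular momentum about the spin axis is conserved since the torque about it is zero.
ω₂ = I₁ω₁ / I₂ = (0.7500)(6.65 rad/s) / (0.1550) = 32.18 rad/s.

ω₂ ≈ 32.2 rad/s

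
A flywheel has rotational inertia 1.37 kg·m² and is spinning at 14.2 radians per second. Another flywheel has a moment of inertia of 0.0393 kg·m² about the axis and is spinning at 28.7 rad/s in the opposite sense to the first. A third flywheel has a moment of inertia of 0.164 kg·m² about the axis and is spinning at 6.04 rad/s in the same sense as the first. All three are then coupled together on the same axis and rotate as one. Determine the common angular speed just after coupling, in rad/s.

|ω_f| ≈ 12.3 rad/s

No external torque acts about the common axis, so total angular momentum is conserved.
Taking A's sense as positive: L = (1.370)(14.2) − (0.03930)(28.7) + (0.1640)(6.04) = 19.32 kg·m²·rad/s.
Combined I = 1.370 + 0.03930 + 0.1640 = 1.573 kg·m².
ω_f = L / I = 19.32 / 1.573 = 12.28 rad/s.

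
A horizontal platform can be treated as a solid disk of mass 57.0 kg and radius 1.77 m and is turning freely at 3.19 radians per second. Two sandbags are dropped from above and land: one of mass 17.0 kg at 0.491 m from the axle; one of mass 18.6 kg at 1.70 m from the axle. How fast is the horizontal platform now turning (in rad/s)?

ω_f ≈ 1.94 rad/s

The added mass arrives with no angular momentum about the axle, and any external torque about the axle is negligible, so the system's angular momentum is conserved.
I_p = ½(57.0)(1.77)² = 89.29 kg·m².
Added inertia Σmr² = (17.0)(0.491)² + (18.6)(1.70)² = 57.85 kg·m²; I_f = 89.29 + 57.85 = 147.1 kg·m².
ω_f = I_p ω_i / I_f = (89.29)(3.19) / 147.1 = 1.936 rad/s.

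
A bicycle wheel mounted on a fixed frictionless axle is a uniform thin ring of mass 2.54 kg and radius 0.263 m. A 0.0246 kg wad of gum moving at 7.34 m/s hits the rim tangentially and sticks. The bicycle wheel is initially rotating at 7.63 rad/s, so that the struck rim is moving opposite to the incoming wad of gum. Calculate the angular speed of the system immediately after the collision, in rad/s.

|ω_f| ≈ 7.29 rad/s

The axle reaction passes through the axle and exerts no torque about it; angular momentum about the axle is conserved through the impact.
I_p = (2.54)(0.263)² = 0.1757 kg·m². Taking the sense of the wad of gum's angular momentum as positive, L_{wad} = m v R = (0.0246)(7.34)(0.263) = 0.04749 kg·m²/s.
L_i = −I_p ω_p + m v R = −(0.1757)(7.63) + 0.04749 = -1.293 kg·m²/s.
After sticking, I_f = I_p + m R² = 0.1757 + (0.0246)(0.263)² = 0.1774 kg·m².
ω_f = L_i / I_f = -1.293 / 0.1774 = -7.289 rad/s.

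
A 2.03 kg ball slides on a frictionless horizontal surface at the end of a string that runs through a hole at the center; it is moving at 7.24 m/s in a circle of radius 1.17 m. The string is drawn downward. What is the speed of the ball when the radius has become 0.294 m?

The only horizontal force on the mass is along the cord (radial), so it exerts no torque about the hole and angular momentum m v r is conserved.
v₂ = v₁ r₁ / r₂ = (7.24)(1.17) / (0.294) = 28.81 m/s.

v₂ ≈ 28.8 m/s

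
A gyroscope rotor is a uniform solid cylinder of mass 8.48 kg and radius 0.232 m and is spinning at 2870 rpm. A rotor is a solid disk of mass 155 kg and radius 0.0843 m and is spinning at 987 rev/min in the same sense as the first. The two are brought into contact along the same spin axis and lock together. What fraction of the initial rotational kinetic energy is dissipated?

No external torque acts about the common axis, so total angular momentum is conserved.
Moments of inertia: I_A = ½(8.48)(0.232)² = 0.2282 kg·m²; I_B = ½(155)(0.0843)² = 0.5508 kg·m².
Taking A's sense as positive: L = (0.2282)(2870) + (0.5508)(987) = 1199 kg·m²·rpm.
Combined I = 0.2282 + 0.5508 = 0.7790 kg·m².
ω_f = L / I = 1199 / 0.7790 = 1539 rpm.
KE_i = ½ΣIω² = 13250 J; KE_f = ½(0.7790)(161.1)² = 10110 J.
Fraction dissipated = (KE_i − KE_f)/KE_i = 0.2368.

fraction ≈ 0.237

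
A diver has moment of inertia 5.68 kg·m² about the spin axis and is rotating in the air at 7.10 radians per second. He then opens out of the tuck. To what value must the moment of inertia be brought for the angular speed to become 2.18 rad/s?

With no external torque about the axis, L is conserved: I₁ω₁ = I₂ω₂.
I₂ = I₁ω₁ / ω₂ = (5.68)(7.10) / (2.18) = 18.50 kg·m².

I₂ ≈ 18.5 kg·m²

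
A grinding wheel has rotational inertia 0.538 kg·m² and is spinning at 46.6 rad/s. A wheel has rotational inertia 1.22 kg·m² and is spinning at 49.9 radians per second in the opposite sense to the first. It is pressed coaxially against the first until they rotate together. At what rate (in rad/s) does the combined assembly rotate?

|ω_f| ≈ 20.4 rad/s

No external torque acts about the common axis, so total angular momentum is conserved.
Taking A's sense as positive: L = (0.5380)(46.6) − (1.220)(49.9) = -35.81 kg·m²·rad/s.
Combined I = 0.5380 + 1.220 = 1.758 kg·m².
ω_f = L / I = -35.81 / 1.758 = -20.37 rad/s.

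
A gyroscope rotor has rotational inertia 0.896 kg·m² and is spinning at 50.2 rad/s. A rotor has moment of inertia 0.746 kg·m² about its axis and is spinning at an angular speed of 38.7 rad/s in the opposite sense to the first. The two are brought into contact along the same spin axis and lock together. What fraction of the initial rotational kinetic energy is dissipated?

No external torque acts about the common axis, so total angular momentum is conserved.
Taking A's sense as positive: L = (0.8960)(50.2) − (0.7460)(38.7) = 16.11 kg·m²·rad/s.
Combined I = 0.8960 + 0.7460 = 1.642 kg·m².
ω_f = L / I = 16.11 / 1.642 = 9.811 rad/s.
KE_i = ½ΣIω² = 1688 J; KE_f = ½(1.642)(9.811)² = 79.02 J.
Fraction dissipated = (KE_i − KE_f)/KE_i = 0.9532.

fraction ≈ 0.953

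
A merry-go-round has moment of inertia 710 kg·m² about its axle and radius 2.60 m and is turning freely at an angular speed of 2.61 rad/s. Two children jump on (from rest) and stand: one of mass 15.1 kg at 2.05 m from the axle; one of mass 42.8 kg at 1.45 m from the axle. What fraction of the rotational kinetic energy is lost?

The added mass arrives with no angular momentum about the axle, and any external torque about the axle is negligible, so the system's angular momentum is conserved.
Added inertia Σmr² = (15.1)(2.05)² + (42.8)(1.45)² = 153.4 kg·m²; I_f = 710.0 + 153.4 = 863.4 kg·m².
ω_f = I_p ω_i / I_f = (710.0)(2.61) / 863.4 = 2.146 rad/s.
KE_i = ½(710.0)(2.610 rad/s)² = 2418 J; KE_f = ½(863.4)(2.146)² = 1989 J.
Fraction lost = 0.1777.

fraction ≈ 0.178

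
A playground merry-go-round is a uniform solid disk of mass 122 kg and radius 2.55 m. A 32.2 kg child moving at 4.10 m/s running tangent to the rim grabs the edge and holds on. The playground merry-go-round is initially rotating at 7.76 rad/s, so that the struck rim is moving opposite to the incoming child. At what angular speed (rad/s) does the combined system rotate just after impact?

The axle reaction passes through the axle and exerts no torque about it; angular momentum about the axle is conserved through the impact.
I_p = ½(122)(2.55)² = 396.7 kg·m². Taking the sense of the child's angular momentum as positive, L_{child} = m v R = (32.2)(4.10)(2.55) = 336.7 kg·m²/s.
L_i = −I_p ω_p + m v R = −(396.7)(7.76) + 336.7 = -2741 kg·m²/s.
After sticking, I_f = I_p + m R² = 396.7 + (32.2)(2.55)² = 606.0 kg·m².
ω_f = L_i / I_f = -2741 / 606.0 = -4.523 rad/s.

|ω_f| ≈ 4.52 rad/s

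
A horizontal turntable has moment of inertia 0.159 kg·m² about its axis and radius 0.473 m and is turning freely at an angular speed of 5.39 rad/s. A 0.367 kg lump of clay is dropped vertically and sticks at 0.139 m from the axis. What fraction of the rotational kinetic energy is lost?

fraction ≈ 0.0427

The added mass arrives with no angular momentum about the axis, and any external torque about the axis is negligible, so the system's angular momentum is conserved.
Added inertia Σmr² = (0.367)(0.139)² = 0.007091 kg·m²; I_f = 0.1590 + 0.007091 = 0.1661 kg·m².
ω_f = I_p ω_i / I_f = (0.1590)(5.39) / 0.1661 = 5.160 rad/s.
KE_i = ½(0.1590)(5.390 rad/s)² = 2.310 J; KE_f = ½(0.1661)(5.160)² = 2.211 J.
Fraction lost = 0.04269.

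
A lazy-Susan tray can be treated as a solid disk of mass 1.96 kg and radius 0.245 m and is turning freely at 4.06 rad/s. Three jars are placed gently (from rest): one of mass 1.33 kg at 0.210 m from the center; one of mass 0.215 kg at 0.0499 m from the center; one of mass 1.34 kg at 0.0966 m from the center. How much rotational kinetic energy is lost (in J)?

energy lost ≈ 0.266 J

No external torque acts about the center; L_before = L_after.
I_p = ½(1.96)(0.245)² = 0.05882 kg·m².
Added inertia Σmr² = (1.33)(0.210)² + (0.215)(0.0499)² + (1.34)(0.0966)² = 0.07169 kg·m²; I_f = 0.05882 + 0.07169 = 0.1305 kg·m².
ω_f = I_p ω_i / I_f = (0.05882)(4.06) / 0.1305 = 1.830 rad/s.
KE_i = ½(0.05882)(4.060 rad/s)² = 0.4848 J; KE_f = ½(0.1305)(1.830)² = 0.2185 J.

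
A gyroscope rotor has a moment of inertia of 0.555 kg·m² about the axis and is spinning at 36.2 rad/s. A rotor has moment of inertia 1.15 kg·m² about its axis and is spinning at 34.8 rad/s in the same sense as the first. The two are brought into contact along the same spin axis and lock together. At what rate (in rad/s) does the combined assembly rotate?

The coupling torques are internal; angular momentum about the shared axis is conserved.
Taking A's sense as positive: L = (0.5550)(36.2) + (1.150)(34.8) = 60.11 kg·m²·rad/s.
Combined I = 0.5550 + 1.150 = 1.705 kg·m².
ω_f = L / I = 60.11 / 1.705 = 35.26 rad/s.

|ω_f| ≈ 35.3 rad/s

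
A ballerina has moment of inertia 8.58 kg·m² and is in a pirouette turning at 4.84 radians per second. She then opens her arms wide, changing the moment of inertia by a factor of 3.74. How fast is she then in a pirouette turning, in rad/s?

No external torque acts about the spin axis, so angular momentum is conserved.
I₂ = 3.74 × 8.58 = 32.09 kg·m².
ω₂ = I₁ω₁ / I₂ = (8.580)(4.84 rad/s) / (32.09) = 1.294 rad/s.

ω₂ ≈ 1.29 rad/s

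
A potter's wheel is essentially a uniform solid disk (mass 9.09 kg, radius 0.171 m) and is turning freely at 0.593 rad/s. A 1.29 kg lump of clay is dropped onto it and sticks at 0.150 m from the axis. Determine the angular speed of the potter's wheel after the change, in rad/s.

ω_f ≈ 0.487 rad/s

The added mass arrives with no angular momentum about the axis, and any external torque about the axis is negligible, so the system's angular momentum is conserved.
I_p = ½(9.09)(0.171)² = 0.1329 kg·m².
Added inertia Σmr² = (1.29)(0.150)² = 0.02902 kg·m²; I_f = 0.1329 + 0.02902 = 0.1619 kg·m².
ω_f = I_p ω_i / I_f = (0.1329)(0.593) / 0.1619 = 0.4867 rad/s.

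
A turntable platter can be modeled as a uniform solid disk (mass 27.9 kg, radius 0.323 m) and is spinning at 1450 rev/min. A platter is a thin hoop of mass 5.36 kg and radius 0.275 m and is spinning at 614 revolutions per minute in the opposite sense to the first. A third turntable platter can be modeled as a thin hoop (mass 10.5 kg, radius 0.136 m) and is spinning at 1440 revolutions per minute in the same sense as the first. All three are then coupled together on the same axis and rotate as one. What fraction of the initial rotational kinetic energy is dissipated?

fraction ≈ 0.383

The coupling torques are internal; angular momentum about the shared axis is conserved.
Moments of inertia: I_A = ½(27.9)(0.323)² = 1.455 kg·m²; I_B = (5.36)(0.275)² = 0.4054 kg·m²; I_C = (10.5)(0.136)² = 0.1942 kg·m².
Taking A's sense as positive: L = (1.455)(1450) − (0.4054)(614) + (0.1942)(1440) = 2141 kg·m²·rpm.
Combined I = 1.455 + 0.4054 + 0.1942 = 2.055 kg·m².
ω_f = L / I = 2141 / 2.055 = 1042 rpm.
KE_i = ½ΣIω² = 19820 J; KE_f = ½(2.055)(109.1)² = 12230 J.
Fraction dissipated = (KE_i − KE_f)/KE_i = 0.3830.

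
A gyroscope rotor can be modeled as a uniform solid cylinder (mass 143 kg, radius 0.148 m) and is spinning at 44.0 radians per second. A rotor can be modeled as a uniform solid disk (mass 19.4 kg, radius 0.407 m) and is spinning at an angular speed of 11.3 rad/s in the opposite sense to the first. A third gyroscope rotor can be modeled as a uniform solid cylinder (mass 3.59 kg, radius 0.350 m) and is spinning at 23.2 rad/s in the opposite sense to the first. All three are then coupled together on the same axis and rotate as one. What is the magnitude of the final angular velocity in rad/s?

The coupling torques are internal; angular momentum about the shared axis is conserved.
Moments of inertia: I_A = ½(143)(0.148)² = 1.566 kg·m²; I_B = ½(19.4)(0.407)² = 1.607 kg·m²; I_C = ½(3.59)(0.350)² = 0.2199 kg·m².
Taking A's sense as positive: L = (1.566)(44.0) − (1.607)(11.3) − (0.2199)(23.2) = 45.65 kg·m²·rad/s.
Combined I = 1.566 + 1.607 + 0.2199 = 3.393 kg·m².
ω_f = L / I = 45.65 / 3.393 = 13.46 rad/s.

|ω_f| ≈ 13.5 rad/s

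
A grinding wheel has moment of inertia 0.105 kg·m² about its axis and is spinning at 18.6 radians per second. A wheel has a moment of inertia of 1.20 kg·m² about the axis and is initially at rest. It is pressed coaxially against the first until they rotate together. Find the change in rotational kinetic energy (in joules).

The coupling torques are internal; angular momentum about the shared axis is conserved.
Taking A's sense as positive: L = (0.1050)(18.6) = 1.953 kg·m²·rad/s.
Combined I = 0.1050 + 1.200 = 1.305 kg·m².
ω_f = L / I = 1.953 / 1.305 = 1.497 rad/s.
KE_i = ½ΣIω² = 18.16 J; KE_f = ½(1.305)(1.497)² = 1.461 J.

ΔKE ≈ -16.7 J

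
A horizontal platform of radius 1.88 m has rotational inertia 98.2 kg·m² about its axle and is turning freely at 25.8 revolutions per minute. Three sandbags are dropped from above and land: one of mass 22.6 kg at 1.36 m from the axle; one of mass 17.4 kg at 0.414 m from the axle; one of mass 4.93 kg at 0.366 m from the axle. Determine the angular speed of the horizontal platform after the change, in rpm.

ω_f ≈ 17.6 rpm

The added mass arrives with no angular momentum about the axle, and any external torque about the axle is negligible, so the system's angular momentum is conserved.
Added inertia Σmr² = (22.6)(1.36)² + (17.4)(0.414)² + (4.93)(0.366)² = 45.44 kg·m²; I_f = 98.20 + 45.44 = 143.6 kg·m².
ω_f = I_p ω_i / I_f = (98.20)(25.8) / 143.6 = 17.64 rpm.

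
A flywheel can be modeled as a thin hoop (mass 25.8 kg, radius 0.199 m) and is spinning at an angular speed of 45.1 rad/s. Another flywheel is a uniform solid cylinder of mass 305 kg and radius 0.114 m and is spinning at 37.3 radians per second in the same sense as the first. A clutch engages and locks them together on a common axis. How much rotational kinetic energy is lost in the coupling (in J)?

ΔKE lost ≈ 20.5 J

The coupling torques are internal; angular momentum about the shared axis is conserved.
Moments of inertia: I_A = (25.8)(0.199)² = 1.022 kg·m²; I_B = ½(305)(0.114)² = 1.982 kg·m².
Taking A's sense as positive: L = (1.022)(45.1) + (1.982)(37.3) = 120.0 kg·m²·rad/s.
Combined I = 1.022 + 1.982 = 3.004 kg·m².
ω_f = L / I = 120.0 / 3.004 = 39.95 rad/s.
KE_i = ½ΣIω² = 2418 J; KE_f = ½(3.004)(39.95)² = 2397 J.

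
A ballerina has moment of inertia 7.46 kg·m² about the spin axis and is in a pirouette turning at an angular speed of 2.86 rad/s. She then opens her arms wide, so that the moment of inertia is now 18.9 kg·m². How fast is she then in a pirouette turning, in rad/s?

ω₂ ≈ 1.13 rad/s

With no external torque about the axis, L is conserved: I₁ω₁ = I₂ω₂.
ω₂ = I₁ω₁ / I₂ = (7.460)(2.86 rad/s) / (18.90) = 1.129 rad/s.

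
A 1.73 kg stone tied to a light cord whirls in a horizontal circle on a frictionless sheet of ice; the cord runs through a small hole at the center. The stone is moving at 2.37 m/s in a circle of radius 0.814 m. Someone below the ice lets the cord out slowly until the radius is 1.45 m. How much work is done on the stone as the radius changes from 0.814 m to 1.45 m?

W ≈ -3.33 J

Central (radial) force ⇒ zero torque about the center ⇒ m v r is constant.
v₂ = v₁ r₁ / r₂ = (2.37)(0.814) / (1.45) = 1.330 m/s.
W = ΔKE = ½m(v₂² − v₁²) = -3.327 J.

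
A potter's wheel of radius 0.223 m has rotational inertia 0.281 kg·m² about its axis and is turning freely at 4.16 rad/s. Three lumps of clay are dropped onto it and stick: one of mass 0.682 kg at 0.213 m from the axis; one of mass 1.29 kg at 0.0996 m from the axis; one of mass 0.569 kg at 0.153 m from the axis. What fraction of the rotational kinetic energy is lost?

fraction ≈ 0.169

The added mass arrives with no angular momentum about the axis, and any external torque about the axis is negligible, so the system's angular momentum is conserved.
Added inertia Σmr² = (0.682)(0.213)² + (1.29)(0.0996)² + (0.569)(0.153)² = 0.05706 kg·m²; I_f = 0.2810 + 0.05706 = 0.3381 kg·m².
ω_f = I_p ω_i / I_f = (0.2810)(4.16) / 0.3381 = 3.458 rad/s.
KE_i = ½(0.2810)(4.160 rad/s)² = 2.431 J; KE_f = ½(0.3381)(3.458)² = 2.021 J.
Fraction lost = 0.1688.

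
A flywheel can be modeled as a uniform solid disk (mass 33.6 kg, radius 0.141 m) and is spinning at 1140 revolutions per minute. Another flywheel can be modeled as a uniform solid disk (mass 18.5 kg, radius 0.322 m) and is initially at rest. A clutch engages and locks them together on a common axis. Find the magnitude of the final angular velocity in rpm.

|ω_f| ≈ 294 rpm

No external torque acts about the common axis, so total angular momentum is conserved.
Moments of inertia: I_A = ½(33.6)(0.141)² = 0.3340 kg·m²; I_B = ½(18.5)(0.322)² = 0.9591 kg·m².
Taking A's sense as positive: L = (0.3340)(1140) = 380.8 kg·m²·rpm.
Combined I = 0.3340 + 0.9591 = 1.293 kg·m².
ω_f = L / I = 380.8 / 1.293 = 294.5 rpm.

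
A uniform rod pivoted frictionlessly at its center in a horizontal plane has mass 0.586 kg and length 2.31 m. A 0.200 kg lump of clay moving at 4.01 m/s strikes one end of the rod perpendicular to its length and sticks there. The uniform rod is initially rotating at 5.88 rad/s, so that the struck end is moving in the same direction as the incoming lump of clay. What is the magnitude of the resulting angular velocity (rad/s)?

|ω_f| ≈ 4.66 rad/s

The axle reaction passes through the pivot and exerts no torque about it; angular momentum about the pivot is conserved through the impact.
I_p = (1/12)(0.586)(2.31)² = 0.2606 kg·m². Taking the sense of the lump of clay's angular momentum as positive, L_{lump} = m v R = (0.200)(4.01)(2.31/2) = 0.9263 kg·m²/s.
L_i = +I_p ω_p + m v R = +(0.2606)(5.88) + 0.9263 = 2.459 kg·m²/s.
After sticking, I_f = I_p + m R² = 0.2606 + (0.200)(2.31/2)² = 0.5274 kg·m².
ω_f = L_i / I_f = 2.459 / 0.5274 = 4.662 rad/s.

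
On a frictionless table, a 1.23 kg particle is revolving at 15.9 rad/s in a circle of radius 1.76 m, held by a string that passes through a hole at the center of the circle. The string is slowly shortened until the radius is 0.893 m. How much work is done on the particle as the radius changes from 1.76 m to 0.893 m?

W ≈ 1390 J

The constraining force is radial, so m r² ω about the center is conserved.
ω₂ = ω₁ (r₁/r₂)² = (15.9)(1.76/0.893)² = 61.76 rad/s.
W = ΔKE = ½m(v₂² − v₁²) = 1389 J.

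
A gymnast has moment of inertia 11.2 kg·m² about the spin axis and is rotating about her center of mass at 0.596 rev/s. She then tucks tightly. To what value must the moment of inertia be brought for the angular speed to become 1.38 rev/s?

I₂ ≈ 4.84 kg·m²

With no external torque about the axis, L is conserved: I₁ω₁ = I₂ω₂.
I₂ = I₁ω₁ / ω₂ = (11.2)(0.596) / (1.38) = 4.837 kg·m².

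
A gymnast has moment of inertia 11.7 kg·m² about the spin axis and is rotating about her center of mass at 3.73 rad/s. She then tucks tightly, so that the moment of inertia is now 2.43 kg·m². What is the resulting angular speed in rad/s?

Angular momentum about the spin axis is conserved since the torque about it is zero.
ω₂ = I₁ω₁ / I₂ = (11.70)(3.73 rad/s) / (2.430) = 17.96 rad/s.

ω₂ ≈ 18.0 rad/s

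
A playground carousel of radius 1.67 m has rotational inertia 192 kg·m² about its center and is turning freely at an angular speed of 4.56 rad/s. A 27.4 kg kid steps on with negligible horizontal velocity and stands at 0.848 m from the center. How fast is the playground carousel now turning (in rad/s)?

ω_f ≈ 4.14 rad/s

The added mass arrives with no angular momentum about the center, and any external torque about the center is negligible, so the system's angular momentum is conserved.
Added inertia Σmr² = (27.4)(0.848)² = 19.70 kg·m²; I_f = 192.0 + 19.70 = 211.7 kg·m².
ω_f = I_p ω_i / I_f = (192.0)(4.56) / 211.7 = 4.136 rad/s.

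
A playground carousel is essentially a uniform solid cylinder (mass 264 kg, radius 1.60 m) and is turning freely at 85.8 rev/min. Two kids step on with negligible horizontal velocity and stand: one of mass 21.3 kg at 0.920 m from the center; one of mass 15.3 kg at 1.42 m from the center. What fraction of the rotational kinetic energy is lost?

fraction ≈ 0.126

The added mass arrives with no angular momentum about the center, and any external torque about the center is negligible, so the system's angular momentum is conserved.
I_p = ½(264)(1.60)² = 337.9 kg·m².
Added inertia Σmr² = (21.3)(0.920)² + (15.3)(1.42)² = 48.88 kg·m²; I_f = 337.9 + 48.88 = 386.8 kg·m².
ω_f = I_p ω_i / I_f = (337.9)(85.8) / 386.8 = 74.96 rpm.
KE_i = ½(337.9)(8.985 rad/s)² = 13640 J; KE_f = ½(386.8)(7.850)² = 11920 J.
Fraction lost = 0.1264.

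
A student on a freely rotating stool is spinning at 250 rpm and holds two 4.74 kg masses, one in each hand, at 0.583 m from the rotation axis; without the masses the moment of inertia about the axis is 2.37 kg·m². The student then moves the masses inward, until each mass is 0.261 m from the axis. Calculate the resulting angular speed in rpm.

With no external torque about the axis, L is conserved: I₁ω₁ = I₂ω₂.
I₁ = 2.37 + 2(4.74)(0.583)² = 5.592 kg·m²; I₂ = 2.37 + 2(4.74)(0.261)² = 3.016 kg·m².
ω₂ = I₁ω₁ / I₂ = (5.592)(250 rpm) / (3.016) = 463.6 rpm.

ω₂ ≈ 464 rpm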